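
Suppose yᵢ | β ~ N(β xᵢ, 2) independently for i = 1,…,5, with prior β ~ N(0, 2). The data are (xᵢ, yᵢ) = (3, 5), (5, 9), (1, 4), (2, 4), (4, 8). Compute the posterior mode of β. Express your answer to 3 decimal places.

β̂_MAP = 1.857

log p(β | y) = −Σ(yᵢ − βxᵢ)²/(2·2) − β²/(2·2) + const.
Setting the derivative to zero: Σxᵢ(yᵢ − βxᵢ)/2 − β/2 = 0, so β = Σxᵢyᵢ / (Σxᵢ² + σ²/τ²).
Σxᵢyᵢ = 3·5 + 5·9 + 1·4 + 2·4 + 4·8 = 104; Σxᵢ² = 55; σ²/τ² = 1.
β̂_MAP = 104 / (55 + 1) = 104/56 ≈ 1.857.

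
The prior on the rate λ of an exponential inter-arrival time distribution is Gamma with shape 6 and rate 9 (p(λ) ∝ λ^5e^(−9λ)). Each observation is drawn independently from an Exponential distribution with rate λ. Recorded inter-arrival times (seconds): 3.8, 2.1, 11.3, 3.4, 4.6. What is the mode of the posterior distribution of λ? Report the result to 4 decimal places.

The Exponential(rate=λ) likelihood is ∝ λ^n e^(−λΣtᵢ). Here n = 5 and Σtᵢ = 3.8 + 2.1 + 11.3 + 3.4 + 4.6 = 25.2.
Posterior ∝ λ^5e^(−9λ) · λ^5e^(−25.2λ) = λ^10e^(−34.2λ), i.e. Gamma(11, 34.2).
Mode = (a−1)/b = 10/34.2 ≈ 0.2924.

λ̂_MAP = 0.2924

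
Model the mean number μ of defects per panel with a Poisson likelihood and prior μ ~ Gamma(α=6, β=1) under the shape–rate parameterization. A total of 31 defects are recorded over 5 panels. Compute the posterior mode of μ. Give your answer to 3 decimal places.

μ̂_MAP = 6.000

Σxᵢ = 31, n = 5.
Posterior ∝ μ^5e^(−1μ) · μ^31e^(−5μ) = μ^36e^(−6μ), i.e. Gamma(shape=37, rate=6).
The mode of a Gamma(a, b) with a ≥ 1 (shape–rate) is (a−1)/b = 36/6 ≈ 6.000.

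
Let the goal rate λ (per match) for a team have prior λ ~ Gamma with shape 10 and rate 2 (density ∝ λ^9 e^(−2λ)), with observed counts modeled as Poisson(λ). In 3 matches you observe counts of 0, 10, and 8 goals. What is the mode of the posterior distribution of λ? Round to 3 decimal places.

Σxᵢ = 0+10+8 = 18, with n = 3.
Posterior ∝ λ^9e^(−2λ) · λ^18e^(−3λ) = λ^27e^(−5λ), i.e. Gamma(shape=28, rate=5).
The mode of a Gamma(a, b) with a ≥ 1 (shape–rate) is (a−1)/b = 27/5 ≈ 5.400.

λ̂_MAP = 5.400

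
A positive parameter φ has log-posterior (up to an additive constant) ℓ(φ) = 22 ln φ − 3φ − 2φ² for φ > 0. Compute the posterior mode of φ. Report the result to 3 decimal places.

φ̂_MAP = 2.000

ℓ'(φ) = 22/φ − 3 − 4φ. Setting this to zero and multiplying by φ: 4φ² + 3φ − 22 = 0.
φ = (−3 + √(3² + 4·4·22)) / (2·4) = (−3 + √361) / 8 = (−3 + 19)/8 = 2.
ℓ''(φ) = −22/φ² − 4 < 0, confirming a maximum.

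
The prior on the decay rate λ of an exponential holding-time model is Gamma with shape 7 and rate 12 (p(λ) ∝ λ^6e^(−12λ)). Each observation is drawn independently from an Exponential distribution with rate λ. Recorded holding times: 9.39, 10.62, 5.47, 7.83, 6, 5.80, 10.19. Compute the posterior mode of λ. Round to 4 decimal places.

The Exponential(rate=λ) likelihood is ∝ λ^n e^(−λΣtᵢ). Here n = 7 and Σtᵢ = 9.39 + 10.62 + 5.47 + 7.83 + 6 + 5.80 + 10.19 = 55.30.
Posterior ∝ λ^6e^(−12λ) · λ^7e^(−55.30λ) = λ^13e^(−67.30λ), i.e. Gamma(14, 67.30).
Mode = (a−1)/b = 13/67.30 ≈ 0.1932.

λ̂_MAP = 0.1932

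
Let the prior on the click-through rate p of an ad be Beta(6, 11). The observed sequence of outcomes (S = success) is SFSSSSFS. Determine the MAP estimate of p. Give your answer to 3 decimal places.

p̂_MAP = 0.478

Prior: Beta(6, 11).
Data: 6 successes in 8 trials (from the sequence). The binomial likelihood contributes p^6(1−p)^2, so the posterior is Beta(6+6, 11+2) = Beta(12, 13).
For Beta(a, b) with a, b > 1 the mode is (a−1)/(a+b−2) = 11/23 ≈ 0.478.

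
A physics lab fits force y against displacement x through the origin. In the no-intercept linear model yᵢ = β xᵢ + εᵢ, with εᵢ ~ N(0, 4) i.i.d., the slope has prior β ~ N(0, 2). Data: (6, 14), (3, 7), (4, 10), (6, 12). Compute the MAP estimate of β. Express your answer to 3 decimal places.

β̂_MAP = 2.192

log p(β | y) = −Σ(yᵢ − βxᵢ)²/(2·4) − β²/(2·2) + const.
Setting the derivative to zero: Σxᵢ(yᵢ − βxᵢ)/4 − β/2 = 0, so β = Σxᵢyᵢ / (Σxᵢ² + σ²/τ²).
Σxᵢyᵢ = 6·14 + 3·7 + 4·10 + 6·12 = 217; Σxᵢ² = 97; σ²/τ² = 2.
β̂_MAP = 217 / (97 + 2) = 217/99 ≈ 2.192.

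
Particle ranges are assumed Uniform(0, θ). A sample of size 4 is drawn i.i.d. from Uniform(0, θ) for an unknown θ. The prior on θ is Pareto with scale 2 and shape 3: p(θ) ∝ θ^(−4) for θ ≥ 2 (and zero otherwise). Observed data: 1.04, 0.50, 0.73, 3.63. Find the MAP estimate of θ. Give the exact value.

The Uniform(0, θ) likelihood is θ^(−n) for θ ≥ max(xᵢ), zero otherwise. Here max(xᵢ) = 3.63.
Posterior ∝ θ^(−4) · θ^(−4) = θ^(−8) on θ ≥ max(2, 3.63) = 3.63.
This density is strictly decreasing in θ, so the posterior mode lies at the lower boundary of the support.

θ̂_MAP = 3.63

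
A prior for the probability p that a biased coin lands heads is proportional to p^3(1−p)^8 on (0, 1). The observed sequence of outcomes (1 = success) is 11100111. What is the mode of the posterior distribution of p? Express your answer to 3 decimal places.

The prior density ∝ p^3(1−p)^8 is the kernel of Beta(4, 9).
Data: 6 successes in 8 trials (from the sequence). The binomial likelihood contributes p^6(1−p)^2, so the posterior is Beta(4+6, 9+2) = Beta(10, 11).
For Beta(a, b) with a, b > 1 the mode is (a−1)/(a+b−2) = 9/19 ≈ 0.474.

p̂_MAP = 0.474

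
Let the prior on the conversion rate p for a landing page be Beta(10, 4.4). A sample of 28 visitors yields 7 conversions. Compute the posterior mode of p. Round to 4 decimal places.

p̂_MAP = 0.3960

Prior: Beta(10, 4.4).
Data: 7 successes in 28 trials. The binomial likelihood contributes p^7(1−p)^21, so the posterior is Beta(10+7, 4.4+21) = Beta(17, 25.4).
For Beta(a, b) with a, b > 1 the mode is (a−1)/(a+b−2) = 16/40.4 ≈ 0.3960.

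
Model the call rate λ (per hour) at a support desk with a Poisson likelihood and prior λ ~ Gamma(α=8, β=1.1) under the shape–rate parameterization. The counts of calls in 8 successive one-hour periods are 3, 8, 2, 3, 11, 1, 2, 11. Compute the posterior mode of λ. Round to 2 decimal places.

Σxᵢ = 3+8+2+3+11+1+2+11 = 41, with n = 8.
Posterior ∝ λ^7e^(−1.1λ) · λ^41e^(−8λ) = λ^48e^(−9.1λ), i.e. Gamma(shape=49, rate=9.1).
The mode of a Gamma(a, b) with a ≥ 1 (shape–rate) is (a−1)/b = 48/9.1 ≈ 5.27.

λ̂_MAP = 5.27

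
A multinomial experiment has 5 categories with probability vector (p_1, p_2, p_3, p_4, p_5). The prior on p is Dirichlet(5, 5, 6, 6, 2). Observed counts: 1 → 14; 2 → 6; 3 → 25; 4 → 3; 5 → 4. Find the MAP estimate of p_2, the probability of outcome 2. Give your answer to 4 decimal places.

The posterior is Dirichlet(αᵢ + nᵢ) = Dirichlet(19, 11, 31, 9, 6).
For a Dirichlet(a₁,…,a_K) with all aᵢ > 1, the mode has j-th component (aⱼ − 1)/(Σaᵢ − K).
Here Σaᵢ = 76 and K = 5, so p_2 = (11 − 1)/(76 − 5) = 10/71 ≈ 0.1408.

MAP estimate: 0.1408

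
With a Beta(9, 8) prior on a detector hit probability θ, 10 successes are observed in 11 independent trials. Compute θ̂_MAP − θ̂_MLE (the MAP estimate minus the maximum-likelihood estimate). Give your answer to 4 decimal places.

MAP − MLE = -0.2168

Posterior is Beta(19, 9); MAP = (19−1)/(28−2) = 18/26 ≈ 0.69231.
MLE ignores the prior: θ̂_MLE = k/n = 10/11 ≈ 0.90909.
Difference = 18/26 − 10/11 = -31/143 ≈ -0.2168.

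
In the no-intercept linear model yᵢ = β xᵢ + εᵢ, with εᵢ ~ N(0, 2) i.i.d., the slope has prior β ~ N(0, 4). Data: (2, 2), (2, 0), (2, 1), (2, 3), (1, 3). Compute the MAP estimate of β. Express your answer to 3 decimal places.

log p(β | y) = −Σ(yᵢ − βxᵢ)²/(2·2) − β²/(2·4) + const.
Setting the derivative to zero: Σxᵢ(yᵢ − βxᵢ)/2 − β/4 = 0, so β = Σxᵢyᵢ / (Σxᵢ² + σ²/τ²).
Σxᵢyᵢ = 2·2 + 2·0 + 2·1 + 2·3 + 1·3 = 15; Σxᵢ² = 17; σ²/τ² = 0.5.
β̂_MAP = 15 / (17 + 0.5) = 15/17.5 ≈ 0.857.

β̂_MAP = 0.857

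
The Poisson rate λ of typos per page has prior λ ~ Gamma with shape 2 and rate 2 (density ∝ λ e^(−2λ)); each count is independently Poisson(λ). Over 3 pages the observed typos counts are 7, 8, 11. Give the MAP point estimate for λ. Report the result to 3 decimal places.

Σxᵢ = 7+8+11 = 26, with n = 3.
Posterior ∝ λe^(−2λ) · λ^26e^(−3λ) = λ^27e^(−5λ), i.e. Gamma(shape=28, rate=5).
The mode of a Gamma(a, b) with a ≥ 1 (shape–rate) is (a−1)/b = 27/5 ≈ 5.400.

λ̂_MAP = 5.400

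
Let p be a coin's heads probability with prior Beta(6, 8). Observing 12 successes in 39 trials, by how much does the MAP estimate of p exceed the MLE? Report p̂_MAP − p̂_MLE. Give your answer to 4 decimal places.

MAP − MLE = 0.0256

Posterior is Beta(18, 35); MAP = (18−1)/(53−2) = 17/51 ≈ 0.33333.
MLE ignores the prior: p̂_MLE = k/n = 12/39 ≈ 0.30769.
Difference = 17/51 − 12/39 = 1/39 ≈ 0.0256.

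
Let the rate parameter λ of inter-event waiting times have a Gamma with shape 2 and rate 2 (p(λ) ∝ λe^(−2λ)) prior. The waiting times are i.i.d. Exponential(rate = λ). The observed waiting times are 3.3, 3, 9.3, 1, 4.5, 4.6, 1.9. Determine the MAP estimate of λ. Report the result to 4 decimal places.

λ̂_MAP = 0.2703

The Exponential(rate=λ) likelihood is ∝ λ^n e^(−λΣtᵢ). Here n = 7 and Σtᵢ = 3.3 + 3 + 9.3 + 1 + 4.5 + 4.6 + 1.9 = 27.6.
Posterior ∝ λe^(−2λ) · λ^7e^(−27.6λ) = λ^8e^(−29.6λ), i.e. Gamma(9, 29.6).
Mode = (a−1)/b = 8/29.6 ≈ 0.2703.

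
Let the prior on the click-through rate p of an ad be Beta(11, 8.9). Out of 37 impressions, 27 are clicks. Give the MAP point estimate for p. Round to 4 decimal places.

Prior: Beta(11, 8.9).
Data: 27 successes in 37 trials. The binomial likelihood contributes p^27(1−p)^10, so the posterior is Beta(11+27, 8.9+10) = Beta(38, 18.9).
For Beta(a, b) with a, b > 1 the mode is (a−1)/(a+b−2) = 37/54.9 ≈ 0.6740.

p̂_MAP = 0.6740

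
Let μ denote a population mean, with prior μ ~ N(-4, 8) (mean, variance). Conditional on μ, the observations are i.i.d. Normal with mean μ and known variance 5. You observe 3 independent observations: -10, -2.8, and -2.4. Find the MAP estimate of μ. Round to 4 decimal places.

n = 3; x̄ = ((-10) + (-2.8) + (-2.4))/3 = -15.2/3 = -76/15 ≈ -5.0667.
For a Normal prior and Normal likelihood with known variance, the posterior is Normal; its mode equals its mean, the precision-weighted average.
Prior precision 1/σ₀² = 1/8 = 0.125; data precision n/σ² = 3/5 = 0.6.
μ̂ = (0.125·(-4) + 0.6·(-76/15)) / (0.125 + 0.6) = (-3.54)/0.725 = -708/145 ≈ -4.8828.

μ̂_MAP = -4.8828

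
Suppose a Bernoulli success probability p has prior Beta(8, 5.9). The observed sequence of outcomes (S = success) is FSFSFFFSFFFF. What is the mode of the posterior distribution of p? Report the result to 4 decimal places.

p̂_MAP = 0.4184

Prior: Beta(8, 5.9).
Data: 3 successes in 12 trials (from the sequence). The binomial likelihood contributes p^3(1−p)^9, so the posterior is Beta(8+3, 5.9+9) = Beta(11, 14.9).
For Beta(a, b) with a, b > 1 the mode is (a−1)/(a+b−2) = 10/23.9 ≈ 0.4184.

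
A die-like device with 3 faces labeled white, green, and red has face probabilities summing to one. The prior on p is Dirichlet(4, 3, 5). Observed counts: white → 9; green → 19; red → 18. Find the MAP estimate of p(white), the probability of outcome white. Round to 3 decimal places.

The posterior is Dirichlet(αᵢ + nᵢ) = Dirichlet(13, 22, 23).
For a Dirichlet(a₁,…,a_K) with all aᵢ > 1, the mode has j-th component (aⱼ − 1)/(Σaᵢ − K).
Here Σaᵢ = 58 and K = 3, so p(white) = (13 − 1)/(58 − 3) = 12/55 ≈ 0.218.

MAP estimate of p(white) = 0.218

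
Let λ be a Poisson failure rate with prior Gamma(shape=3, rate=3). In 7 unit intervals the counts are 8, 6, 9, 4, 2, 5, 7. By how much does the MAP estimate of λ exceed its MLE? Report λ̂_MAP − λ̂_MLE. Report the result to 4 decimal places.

Σxᵢ = 41. Posterior is Gamma(44, 10); MAP = (44−1)/10 = 43/10 ≈ 4.30000.
MLE = x̄ = 41/7 ≈ 5.85714.
Difference = 43/10 − 41/7 = -109/70 ≈ -1.5571.

MAP − MLE = -1.5571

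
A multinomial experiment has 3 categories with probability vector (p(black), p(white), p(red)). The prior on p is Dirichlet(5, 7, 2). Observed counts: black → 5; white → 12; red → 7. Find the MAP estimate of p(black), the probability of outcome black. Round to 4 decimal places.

MAP estimate of p(black) = 0.2571

The posterior is Dirichlet(αᵢ + nᵢ) = Dirichlet(10, 19, 9).
For a Dirichlet(a₁,…,a_K) with all aᵢ > 1, the mode has j-th component (aⱼ − 1)/(Σaᵢ − K).
Here Σaᵢ = 38 and K = 3, so p(black) = (10 − 1)/(38 − 3) = 9/35 ≈ 0.2571.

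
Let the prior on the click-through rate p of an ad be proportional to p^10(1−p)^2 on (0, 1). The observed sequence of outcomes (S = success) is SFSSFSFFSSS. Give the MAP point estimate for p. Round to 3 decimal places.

The prior density ∝ p^10(1−p)^2 is the kernel of Beta(11, 3).
Data: 7 successes in 11 trials (from the sequence). The binomial likelihood contributes p^7(1−p)^4, so the posterior is Beta(11+7, 3+4) = Beta(18, 7).
For Beta(a, b) with a, b > 1 the mode is (a−1)/(a+b−2) = 17/23 ≈ 0.739.

p̂_MAP = 0.739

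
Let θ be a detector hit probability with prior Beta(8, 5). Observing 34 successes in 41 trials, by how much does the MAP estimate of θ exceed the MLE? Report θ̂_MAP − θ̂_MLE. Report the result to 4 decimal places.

Posterior is Beta(42, 12); MAP = (42−1)/(54−2) = 41/52 ≈ 0.78846.
MLE ignores the prior: θ̂_MLE = k/n = 34/41 ≈ 0.82927.
Difference = 41/52 − 34/41 = -87/2132 ≈ -0.0408.

MAP − MLE = -0.0408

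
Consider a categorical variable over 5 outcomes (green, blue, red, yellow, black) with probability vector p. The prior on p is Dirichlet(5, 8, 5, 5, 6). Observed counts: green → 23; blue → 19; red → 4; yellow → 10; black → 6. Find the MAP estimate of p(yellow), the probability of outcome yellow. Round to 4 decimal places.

MAP estimate of p(yellow) = 0.1628

The posterior is Dirichlet(αᵢ + nᵢ) = Dirichlet(28, 27, 9, 15, 12).
For a Dirichlet(a₁,…,a_K) with all aᵢ > 1, the mode has j-th component (aⱼ − 1)/(Σaᵢ − K).
Here Σaᵢ = 91 and K = 5, so p(yellow) = (15 − 1)/(91 − 5) = 14/86 ≈ 0.1628.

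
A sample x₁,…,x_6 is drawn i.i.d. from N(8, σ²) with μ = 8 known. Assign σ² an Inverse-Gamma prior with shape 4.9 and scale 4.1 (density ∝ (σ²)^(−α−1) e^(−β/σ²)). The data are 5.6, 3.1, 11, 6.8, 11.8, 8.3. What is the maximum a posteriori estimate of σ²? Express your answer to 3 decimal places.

Sum of squared deviations about the known mean: SS = (5.6−8)² + (3.1−8)² + (11−8)² + (6.8−8)² + (11.8−8)² + (8.3−8)² = 54.74.
The Normal likelihood contributes (σ²)^(−n/2) exp(−SS/(2σ²)), so the posterior is Inverse-Gamma(α + n/2, β + SS/2) = Inverse-Gamma(7.9, 31.47).
The mode of Inverse-Gamma(a, b) is b/(a+1) = 31.47/8.9 ≈ 3.536.

σ̂²_MAP = 3.536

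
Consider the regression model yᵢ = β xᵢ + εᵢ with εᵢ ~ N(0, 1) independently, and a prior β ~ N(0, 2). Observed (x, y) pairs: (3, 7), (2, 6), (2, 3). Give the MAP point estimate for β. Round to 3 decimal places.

log p(β | y) = −Σ(yᵢ − βxᵢ)²/(2·1) − β²/(2·2) + const.
Setting the derivative to zero: Σxᵢ(yᵢ − βxᵢ)/1 − β/2 = 0, so β = Σxᵢyᵢ / (Σxᵢ² + σ²/τ²).
Σxᵢyᵢ = 3·7 + 2·6 + 2·3 = 39; Σxᵢ² = 17; σ²/τ² = 0.5.
β̂_MAP = 39 / (17 + 0.5) = 39/17.5 ≈ 2.229.

β̂_MAP = 2.229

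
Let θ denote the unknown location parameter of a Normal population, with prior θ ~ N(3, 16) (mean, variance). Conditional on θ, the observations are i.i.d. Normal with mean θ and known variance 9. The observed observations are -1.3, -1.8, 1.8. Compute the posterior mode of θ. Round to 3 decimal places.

n = 3; x̄ = ((-1.3) + (-1.8) + 1.8)/3 = -1.3/3 = -13/30 ≈ -0.4333.
For a Normal prior and Normal likelihood with known variance, the posterior is Normal; its mode equals its mean, the precision-weighted average.
Prior precision 1/σ₀² = 1/16 = 0.0625; data precision n/σ² = 3/9 = 1/3.
θ̂ = (0.0625·3 + (1/3)·(-13/30)) / (0.0625 + 1/3) = (31/720)/(19/48) = 31/285 ≈ 0.109.

θ̂_MAP = 0.109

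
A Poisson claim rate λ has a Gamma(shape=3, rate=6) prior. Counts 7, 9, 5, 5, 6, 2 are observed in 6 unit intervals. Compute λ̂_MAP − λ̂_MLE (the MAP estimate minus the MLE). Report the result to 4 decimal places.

MAP − MLE = -2.6667

Σxᵢ = 34. Posterior is Gamma(37, 12); MAP = (37−1)/12 = 36/12 ≈ 3.00000.
MLE = x̄ = 34/6 ≈ 5.66667.
Difference = 36/12 − 34/6 = -8/3 ≈ -2.6667.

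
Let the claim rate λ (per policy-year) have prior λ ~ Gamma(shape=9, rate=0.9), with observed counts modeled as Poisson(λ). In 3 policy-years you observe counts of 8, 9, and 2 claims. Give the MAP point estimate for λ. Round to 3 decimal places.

λ̂_MAP = 6.923

Σxᵢ = 8+9+2 = 19, with n = 3.
Posterior ∝ λ^8e^(−0.9λ) · λ^19e^(−3λ) = λ^27e^(−3.9λ), i.e. Gamma(shape=28, rate=3.9).
The mode of a Gamma(a, b) with a ≥ 1 (shape–rate) is (a−1)/b = 27/3.9 ≈ 6.923.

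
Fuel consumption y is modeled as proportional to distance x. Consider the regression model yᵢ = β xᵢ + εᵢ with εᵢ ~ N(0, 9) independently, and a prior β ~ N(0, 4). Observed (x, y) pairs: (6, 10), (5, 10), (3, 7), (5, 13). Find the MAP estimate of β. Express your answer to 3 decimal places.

log p(β | y) = −Σ(yᵢ − βxᵢ)²/(2·9) − β²/(2·4) + const.
Setting the derivative to zero: Σxᵢ(yᵢ − βxᵢ)/9 − β/4 = 0, so β = Σxᵢyᵢ / (Σxᵢ² + σ²/τ²).
Σxᵢyᵢ = 6·10 + 5·10 + 3·7 + 5·13 = 196; Σxᵢ² = 95; σ²/τ² = 2.25.
β̂_MAP = 196 / (95 + 2.25) = 196/97.25 ≈ 2.015.

β̂_MAP = 2.015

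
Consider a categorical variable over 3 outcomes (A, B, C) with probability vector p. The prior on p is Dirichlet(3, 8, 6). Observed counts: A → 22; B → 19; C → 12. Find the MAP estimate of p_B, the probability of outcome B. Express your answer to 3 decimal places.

MAP estimate of p_B = 0.388

The posterior is Dirichlet(αᵢ + nᵢ) = Dirichlet(25, 27, 18).
For a Dirichlet(a₁,…,a_K) with all aᵢ > 1, the mode has j-th component (aⱼ − 1)/(Σaᵢ − K).
Here Σaᵢ = 70 and K = 3, so p_B = (27 − 1)/(70 − 3) = 26/67 ≈ 0.388.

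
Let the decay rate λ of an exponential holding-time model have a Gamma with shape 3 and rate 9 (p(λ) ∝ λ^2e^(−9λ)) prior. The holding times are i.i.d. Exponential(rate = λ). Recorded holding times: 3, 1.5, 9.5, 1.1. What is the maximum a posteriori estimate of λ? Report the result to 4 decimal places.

The Exponential(rate=λ) likelihood is ∝ λ^n e^(−λΣtᵢ). Here n = 4 and Σtᵢ = 3 + 1.5 + 9.5 + 1.1 = 15.1.
Posterior ∝ λ^2e^(−9λ) · λ^4e^(−15.1λ) = λ^6e^(−24.1λ), i.e. Gamma(7, 24.1).
Mode = (a−1)/b = 6/24.1 ≈ 0.2490.

λ̂_MAP = 0.2490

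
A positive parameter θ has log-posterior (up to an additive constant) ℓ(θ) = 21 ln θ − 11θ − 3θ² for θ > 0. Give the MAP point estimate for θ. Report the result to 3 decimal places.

ℓ'(θ) = 21/θ − 11 − 6θ. Setting this to zero and multiplying by θ: 6θ² + 11θ − 21 = 0.
θ = (−11 + √(11² + 4·6·21)) / (2·6) = (−11 + √625) / 12 = (−11 + 25)/12 = 7/6.
ℓ''(θ) = −21/θ² − 6 < 0, confirming a maximum.

θ̂_MAP = 1.167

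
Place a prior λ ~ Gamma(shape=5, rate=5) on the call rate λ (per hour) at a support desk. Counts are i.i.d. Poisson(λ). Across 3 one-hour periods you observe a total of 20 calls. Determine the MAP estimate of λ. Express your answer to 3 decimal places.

Σxᵢ = 20, n = 3.
Posterior ∝ λ^4e^(−5λ) · λ^20e^(−3λ) = λ^24e^(−8λ), i.e. Gamma(shape=25, rate=8).
The mode of a Gamma(a, b) with a ≥ 1 (shape–rate) is (a−1)/b = 24/8 ≈ 3.000.

λ̂_MAP = 3.000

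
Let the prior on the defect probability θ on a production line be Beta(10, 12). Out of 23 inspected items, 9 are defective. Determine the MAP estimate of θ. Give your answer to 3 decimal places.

Prior: Beta(10, 12).
Data: 9 successes in 23 trials. The binomial likelihood contributes θ^9(1−θ)^14, so the posterior is Beta(10+9, 12+14) = Beta(19, 26).
For Beta(a, b) with a, b > 1 the mode is (a−1)/(a+b−2) = 18/43 ≈ 0.419.

θ̂_MAP = 0.419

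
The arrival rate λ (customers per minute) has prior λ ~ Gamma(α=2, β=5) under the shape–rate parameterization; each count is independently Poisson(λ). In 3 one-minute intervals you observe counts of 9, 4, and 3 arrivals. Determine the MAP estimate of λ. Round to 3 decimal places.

Σxᵢ = 9+4+3 = 16, with n = 3.
Posterior ∝ λe^(−5λ) · λ^16e^(−3λ) = λ^17e^(−8λ), i.e. Gamma(shape=18, rate=8).
The mode of a Gamma(a, b) with a ≥ 1 (shape–rate) is (a−1)/b = 17/8 ≈ 2.125.

λ̂_MAP = 2.125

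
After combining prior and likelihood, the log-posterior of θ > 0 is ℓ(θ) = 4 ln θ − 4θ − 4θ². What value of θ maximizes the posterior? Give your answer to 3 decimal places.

ℓ'(θ) = 4/θ − 4 − 8θ. Setting this to zero and multiplying by θ: 8θ² + 4θ − 4 = 0.
θ = (−4 + √(4² + 4·8·4)) / (2·8) = (−4 + √144) / 16 = (−4 + 12)/16 = 1/2.
ℓ''(θ) = −4/θ² − 8 < 0, confirming a maximum.

θ̂_MAP = 0.500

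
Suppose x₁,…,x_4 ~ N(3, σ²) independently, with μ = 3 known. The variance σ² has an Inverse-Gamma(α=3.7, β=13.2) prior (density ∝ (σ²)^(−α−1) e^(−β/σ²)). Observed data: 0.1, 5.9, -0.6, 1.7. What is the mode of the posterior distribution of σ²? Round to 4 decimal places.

Sum of squared deviations about the known mean: SS = (0.1−3)² + (5.9−3)² + (-0.6−3)² + (1.7−3)² = 31.47.
The Normal likelihood contributes (σ²)^(−n/2) exp(−SS/(2σ²)), so the posterior is Inverse-Gamma(α + n/2, β + SS/2) = Inverse-Gamma(5.7, 28.935).
The mode of Inverse-Gamma(a, b) is b/(a+1) = 28.935/6.7 ≈ 4.3187.

σ̂²_MAP = 4.3187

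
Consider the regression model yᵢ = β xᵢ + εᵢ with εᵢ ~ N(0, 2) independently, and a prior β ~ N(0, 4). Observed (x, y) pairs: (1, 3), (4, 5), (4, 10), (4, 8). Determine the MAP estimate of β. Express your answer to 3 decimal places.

log p(β | y) = −Σ(yᵢ − βxᵢ)²/(2·2) − β²/(2·4) + const.
Setting the derivative to zero: Σxᵢ(yᵢ − βxᵢ)/2 − β/4 = 0, so β = Σxᵢyᵢ / (Σxᵢ² + σ²/τ²).
Σxᵢyᵢ = 1·3 + 4·5 + 4·10 + 4·8 = 95; Σxᵢ² = 49; σ²/τ² = 0.5.
β̂_MAP = 95 / (49 + 0.5) = 95/49.5 ≈ 1.919.

β̂_MAP = 1.919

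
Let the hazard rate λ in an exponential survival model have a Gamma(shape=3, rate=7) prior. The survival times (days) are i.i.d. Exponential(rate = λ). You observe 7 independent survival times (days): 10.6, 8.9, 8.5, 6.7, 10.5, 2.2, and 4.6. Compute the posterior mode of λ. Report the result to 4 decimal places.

The Exponential(rate=λ) likelihood is ∝ λ^n e^(−λΣtᵢ). Here n = 7 and Σtᵢ = 10.6 + 8.9 + 8.5 + 6.7 + 10.5 + 2.2 + 4.6 = 52.
Posterior ∝ λ^2e^(−7λ) · λ^7e^(−52λ) = λ^9e^(−59λ), i.e. Gamma(10, 59).
Mode = (a−1)/b = 9/59 ≈ 0.1525.

λ̂_MAP = 0.1525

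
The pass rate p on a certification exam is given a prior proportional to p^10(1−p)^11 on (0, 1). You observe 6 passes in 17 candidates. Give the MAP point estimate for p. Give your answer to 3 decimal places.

p̂_MAP = 0.421

The prior density ∝ p^10(1−p)^11 is the kernel of Beta(11, 12).
Data: 6 successes in 17 trials. The binomial likelihood contributes p^6(1−p)^11, so the posterior is Beta(11+6, 12+11) = Beta(17, 23).
For Beta(a, b) with a, b > 1 the mode is (a−1)/(a+b−2) = 16/38 ≈ 0.421.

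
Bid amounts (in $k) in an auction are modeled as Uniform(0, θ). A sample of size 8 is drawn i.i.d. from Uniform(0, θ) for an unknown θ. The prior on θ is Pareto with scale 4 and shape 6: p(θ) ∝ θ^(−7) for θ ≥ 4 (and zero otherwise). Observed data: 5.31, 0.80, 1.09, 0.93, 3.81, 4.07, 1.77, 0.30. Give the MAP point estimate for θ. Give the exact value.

θ̂_MAP = 5.31

The Uniform(0, θ) likelihood is θ^(−n) for θ ≥ max(xᵢ), zero otherwise. Here max(xᵢ) = 5.31.
Posterior ∝ θ^(−7) · θ^(−8) = θ^(−15) on θ ≥ max(4, 5.31) = 5.31.
This density is strictly decreasing in θ, so the posterior mode lies at the lower boundary of the support.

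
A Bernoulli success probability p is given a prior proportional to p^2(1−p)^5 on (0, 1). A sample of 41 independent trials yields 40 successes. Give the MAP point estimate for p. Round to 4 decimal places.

p̂_MAP = 0.8750

The prior density ∝ p^2(1−p)^5 is the kernel of Beta(3, 6).
Data: 40 successes in 41 trials. The binomial likelihood contributes p^40(1−p)^1, so the posterior is Beta(3+40, 6+1) = Beta(43, 7).
For Beta(a, b) with a, b > 1 the mode is (a−1)/(a+b−2) = 42/48 ≈ 0.8750.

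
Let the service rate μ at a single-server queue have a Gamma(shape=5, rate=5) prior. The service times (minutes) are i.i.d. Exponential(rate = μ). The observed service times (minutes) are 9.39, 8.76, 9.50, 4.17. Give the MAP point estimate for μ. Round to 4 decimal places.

The Exponential(rate=μ) likelihood is ∝ μ^n e^(−μΣtᵢ). Here n = 4 and Σtᵢ = 9.39 + 8.76 + 9.50 + 4.17 = 31.82.
Posterior ∝ μ^4e^(−5μ) · μ^4e^(−31.82μ) = μ^8e^(−36.82μ), i.e. Gamma(9, 36.82).
Mode = (a−1)/b = 8/36.82 ≈ 0.2173.

μ̂_MAP = 0.2173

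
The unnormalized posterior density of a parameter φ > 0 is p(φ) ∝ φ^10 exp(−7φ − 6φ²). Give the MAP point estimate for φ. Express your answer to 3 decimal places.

φ̂_MAP = 0.667

ℓ'(φ) = 10/φ − 7 − 12φ. Setting this to zero and multiplying by φ: 12φ² + 7φ − 10 = 0.
φ = (−7 + √(7² + 4·12·10)) / (2·12) = (−7 + √529) / 24 = (−7 + 23)/24 = 2/3.
ℓ''(φ) = −10/φ² − 12 < 0, confirming a maximum.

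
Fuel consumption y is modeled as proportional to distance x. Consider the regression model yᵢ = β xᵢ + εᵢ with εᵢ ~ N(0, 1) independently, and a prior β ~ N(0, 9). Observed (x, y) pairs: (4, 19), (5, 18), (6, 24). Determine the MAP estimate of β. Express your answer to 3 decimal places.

log p(β | y) = −Σ(yᵢ − βxᵢ)²/(2·1) − β²/(2·9) + const.
Setting the derivative to zero: Σxᵢ(yᵢ − βxᵢ)/1 − β/9 = 0, so β = Σxᵢyᵢ / (Σxᵢ² + σ²/τ²).
Σxᵢyᵢ = 4·19 + 5·18 + 6·24 = 310; Σxᵢ² = 77; σ²/τ² = 1/9.
β̂_MAP = 310 / (77 + 1/9) = 310/(694/9) = 1395/347 ≈ 4.020.

β̂_MAP = 4.020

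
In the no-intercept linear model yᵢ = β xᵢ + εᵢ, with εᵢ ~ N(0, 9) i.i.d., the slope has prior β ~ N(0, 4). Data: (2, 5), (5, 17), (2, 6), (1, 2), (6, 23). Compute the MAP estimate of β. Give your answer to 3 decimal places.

log p(β | y) = −Σ(yᵢ − βxᵢ)²/(2·9) − β²/(2·4) + const.
Setting the derivative to zero: Σxᵢ(yᵢ − βxᵢ)/9 − β/4 = 0, so β = Σxᵢyᵢ / (Σxᵢ² + σ²/τ²).
Σxᵢyᵢ = 2·5 + 5·17 + 2·6 + 1·2 + 6·23 = 247; Σxᵢ² = 70; σ²/τ² = 2.25.
β̂_MAP = 247 / (70 + 2.25) = 247/72.25 ≈ 3.419.

β̂_MAP = 3.419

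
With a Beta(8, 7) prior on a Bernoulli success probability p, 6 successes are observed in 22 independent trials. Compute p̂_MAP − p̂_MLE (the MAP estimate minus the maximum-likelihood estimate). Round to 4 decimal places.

Posterior is Beta(14, 23); MAP = (14−1)/(37−2) = 13/35 ≈ 0.37143.
MLE ignores the prior: p̂_MLE = k/n = 6/22 ≈ 0.27273.
Difference = 13/35 − 6/22 = 38/385 ≈ 0.0987.

MAP − MLE = 0.0987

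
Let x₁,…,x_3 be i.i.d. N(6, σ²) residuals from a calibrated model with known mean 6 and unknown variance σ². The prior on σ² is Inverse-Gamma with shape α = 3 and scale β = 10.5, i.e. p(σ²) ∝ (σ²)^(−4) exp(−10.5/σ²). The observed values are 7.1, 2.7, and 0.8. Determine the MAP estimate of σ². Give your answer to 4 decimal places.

Sum of squared deviations about the known mean: SS = (7.1−6)² + (2.7−6)² + (0.8−6)² = 39.14.
The Normal likelihood contributes (σ²)^(−n/2) exp(−SS/(2σ²)), so the posterior is Inverse-Gamma(α + n/2, β + SS/2) = Inverse-Gamma(4.5, 30.07).
The mode of Inverse-Gamma(a, b) is b/(a+1) = 30.07/5.5 ≈ 5.4673.

σ̂²_MAP = 5.4673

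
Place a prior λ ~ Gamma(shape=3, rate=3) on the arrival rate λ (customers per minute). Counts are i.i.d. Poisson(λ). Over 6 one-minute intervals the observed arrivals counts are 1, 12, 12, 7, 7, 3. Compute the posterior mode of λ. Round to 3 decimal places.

λ̂_MAP = 4.889

Σxᵢ = 1+12+12+7+7+3 = 42, with n = 6.
Posterior ∝ λ^2e^(−3λ) · λ^42e^(−6λ) = λ^44e^(−9λ), i.e. Gamma(shape=45, rate=9).
The mode of a Gamma(a, b) with a ≥ 1 (shape–rate) is (a−1)/b = 44/9 ≈ 4.889.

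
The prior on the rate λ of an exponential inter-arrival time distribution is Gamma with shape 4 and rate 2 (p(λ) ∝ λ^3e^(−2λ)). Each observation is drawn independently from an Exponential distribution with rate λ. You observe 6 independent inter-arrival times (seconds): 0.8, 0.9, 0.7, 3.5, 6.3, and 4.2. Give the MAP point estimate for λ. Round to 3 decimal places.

λ̂_MAP = 0.489

The Exponential(rate=λ) likelihood is ∝ λ^n e^(−λΣtᵢ). Here n = 6 and Σtᵢ = 0.8 + 0.9 + 0.7 + 3.5 + 6.3 + 4.2 = 16.4.
Posterior ∝ λ^3e^(−2λ) · λ^6e^(−16.4λ) = λ^9e^(−18.4λ), i.e. Gamma(10, 18.4).
Mode = (a−1)/b = 9/18.4 ≈ 0.489.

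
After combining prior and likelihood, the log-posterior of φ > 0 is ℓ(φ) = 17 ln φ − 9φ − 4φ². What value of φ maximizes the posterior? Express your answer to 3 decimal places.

ℓ'(φ) = 17/φ − 9 − 8φ. Setting this to zero and multiplying by φ: 8φ² + 9φ − 17 = 0.
φ = (−9 + √(9² + 4·8·17)) / (2·8) = (−9 + √625) / 16 = (−9 + 25)/16 = 1.
ℓ''(φ) = −17/φ² − 8 < 0, confirming a maximum.

φ̂_MAP = 1.000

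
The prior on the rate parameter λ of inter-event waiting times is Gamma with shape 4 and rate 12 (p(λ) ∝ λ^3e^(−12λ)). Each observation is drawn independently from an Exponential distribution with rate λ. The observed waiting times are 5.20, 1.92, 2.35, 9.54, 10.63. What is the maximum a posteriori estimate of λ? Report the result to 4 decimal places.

λ̂_MAP = 0.1921

The Exponential(rate=λ) likelihood is ∝ λ^n e^(−λΣtᵢ). Here n = 5 and Σtᵢ = 5.20 + 1.92 + 2.35 + 9.54 + 10.63 = 29.64.
Posterior ∝ λ^3e^(−12λ) · λ^5e^(−29.64λ) = λ^8e^(−41.64λ), i.e. Gamma(9, 41.64).
Mode = (a−1)/b = 8/41.64 ≈ 0.1921.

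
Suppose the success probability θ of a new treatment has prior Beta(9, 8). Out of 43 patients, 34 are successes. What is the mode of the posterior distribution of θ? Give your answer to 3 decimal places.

Prior: Beta(9, 8).
Data: 34 successes in 43 trials. The binomial likelihood contributes θ^34(1−θ)^9, so the posterior is Beta(9+34, 8+9) = Beta(43, 17).
For Beta(a, b) with a, b > 1 the mode is (a−1)/(a+b−2) = 42/58 ≈ 0.724.

θ̂_MAP = 0.724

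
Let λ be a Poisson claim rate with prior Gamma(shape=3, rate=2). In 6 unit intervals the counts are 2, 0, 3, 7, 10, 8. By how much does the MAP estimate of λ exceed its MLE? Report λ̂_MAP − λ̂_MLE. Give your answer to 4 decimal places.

MAP − MLE = -1.0000

Σxᵢ = 30. Posterior is Gamma(33, 8); MAP = (33−1)/8 = 32/8 ≈ 4.00000.
MLE = x̄ = 30/6 ≈ 5.00000.
Difference = 32/8 − 30/6 = -1 ≈ -1.0000.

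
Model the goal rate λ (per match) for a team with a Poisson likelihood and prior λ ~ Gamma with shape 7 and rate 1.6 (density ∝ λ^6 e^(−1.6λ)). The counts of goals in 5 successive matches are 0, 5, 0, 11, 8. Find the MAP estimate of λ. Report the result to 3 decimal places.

Σxᵢ = 0+5+0+11+8 = 24, with n = 5.
Posterior ∝ λ^6e^(−1.6λ) · λ^24e^(−5λ) = λ^30e^(−6.6λ), i.e. Gamma(shape=31, rate=6.6).
The mode of a Gamma(a, b) with a ≥ 1 (shape–rate) is (a−1)/b = 30/6.6 ≈ 4.545.

λ̂_MAP = 4.545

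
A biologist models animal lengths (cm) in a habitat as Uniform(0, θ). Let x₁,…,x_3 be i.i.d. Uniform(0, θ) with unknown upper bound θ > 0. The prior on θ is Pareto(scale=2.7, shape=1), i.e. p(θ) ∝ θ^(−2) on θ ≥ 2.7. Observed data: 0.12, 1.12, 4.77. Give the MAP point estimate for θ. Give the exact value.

The Uniform(0, θ) likelihood is θ^(−n) for θ ≥ max(xᵢ), zero otherwise. Here max(xᵢ) = 4.77.
Posterior ∝ θ^(−2) · θ^(−3) = θ^(−5) on θ ≥ max(2.7, 4.77) = 4.77.
This density is strictly decreasing in θ, so the posterior mode lies at the lower boundary of the support.

θ̂_MAP = 4.77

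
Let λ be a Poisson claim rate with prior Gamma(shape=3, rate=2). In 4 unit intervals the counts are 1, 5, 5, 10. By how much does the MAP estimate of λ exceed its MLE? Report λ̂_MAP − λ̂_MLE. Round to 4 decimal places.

Σxᵢ = 21. Posterior is Gamma(24, 6); MAP = (24−1)/6 = 23/6 ≈ 3.83333.
MLE = x̄ = 21/4 ≈ 5.25000.
Difference = 23/6 − 21/4 = -17/12 ≈ -1.4167.

MAP − MLE = -1.4167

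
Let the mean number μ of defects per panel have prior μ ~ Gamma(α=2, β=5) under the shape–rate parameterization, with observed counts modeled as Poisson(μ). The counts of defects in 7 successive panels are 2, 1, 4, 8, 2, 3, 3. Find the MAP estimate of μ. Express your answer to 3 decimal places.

Σxᵢ = 2+1+4+8+2+3+3 = 23, with n = 7.
Posterior ∝ μe^(−5μ) · μ^23e^(−7μ) = μ^24e^(−12μ), i.e. Gamma(shape=25, rate=12).
The mode of a Gamma(a, b) with a ≥ 1 (shape–rate) is (a−1)/b = 24/12 ≈ 2.000.

μ̂_MAP = 2.000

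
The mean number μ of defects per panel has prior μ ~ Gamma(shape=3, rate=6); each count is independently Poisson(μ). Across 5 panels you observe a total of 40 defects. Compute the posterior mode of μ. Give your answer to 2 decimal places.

μ̂_MAP = 3.82

Σxᵢ = 40, n = 5.
Posterior ∝ μ^2e^(−6μ) · μ^40e^(−5μ) = μ^42e^(−11μ), i.e. Gamma(shape=43, rate=11).
The mode of a Gamma(a, b) with a ≥ 1 (shape–rate) is (a−1)/b = 42/11 ≈ 3.82.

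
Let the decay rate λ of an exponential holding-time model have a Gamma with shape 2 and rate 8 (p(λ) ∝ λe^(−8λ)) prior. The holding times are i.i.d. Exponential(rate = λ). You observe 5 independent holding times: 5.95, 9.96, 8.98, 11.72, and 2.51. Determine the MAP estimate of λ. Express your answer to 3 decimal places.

The Exponential(rate=λ) likelihood is ∝ λ^n e^(−λΣtᵢ). Here n = 5 and Σtᵢ = 5.95 + 9.96 + 8.98 + 11.72 + 2.51 = 39.12.
Posterior ∝ λe^(−8λ) · λ^5e^(−39.12λ) = λ^6e^(−47.12λ), i.e. Gamma(7, 47.12).
Mode = (a−1)/b = 6/47.12 ≈ 0.127.

λ̂_MAP = 0.127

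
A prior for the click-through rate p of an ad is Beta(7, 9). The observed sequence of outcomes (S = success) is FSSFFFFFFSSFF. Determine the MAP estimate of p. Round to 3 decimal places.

Prior: Beta(7, 9).
Data: 4 successes in 13 trials (from the sequence). The binomial likelihood contributes p^4(1−p)^9, so the posterior is Beta(7+4, 9+9) = Beta(11, 18).
For Beta(a, b) with a, b > 1 the mode is (a−1)/(a+b−2) = 10/27 ≈ 0.370.

p̂_MAP = 0.370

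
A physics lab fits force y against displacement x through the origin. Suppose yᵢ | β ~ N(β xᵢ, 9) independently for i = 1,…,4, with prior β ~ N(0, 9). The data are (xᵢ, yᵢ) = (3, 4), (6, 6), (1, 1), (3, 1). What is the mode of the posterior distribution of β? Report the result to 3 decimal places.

β̂_MAP = 0.929

log p(β | y) = −Σ(yᵢ − βxᵢ)²/(2·9) − β²/(2·9) + const.
Setting the derivative to zero: Σxᵢ(yᵢ − βxᵢ)/9 − β/9 = 0, so β = Σxᵢyᵢ / (Σxᵢ² + σ²/τ²).
Σxᵢyᵢ = 3·4 + 6·6 + 1·1 + 3·1 = 52; Σxᵢ² = 55; σ²/τ² = 1.
β̂_MAP = 52 / (55 + 1) = 52/56 ≈ 0.929.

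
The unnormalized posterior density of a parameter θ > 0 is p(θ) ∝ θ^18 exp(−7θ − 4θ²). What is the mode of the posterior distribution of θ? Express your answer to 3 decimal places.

θ̂_MAP = 1.125

ℓ'(θ) = 18/θ − 7 − 8θ. Setting this to zero and multiplying by θ: 8θ² + 7θ − 18 = 0.
θ = (−7 + √(7² + 4·8·18)) / (2·8) = (−7 + √625) / 16 = (−7 + 25)/16 = 9/8.
ℓ''(θ) = −18/θ² − 8 < 0, confirming a maximum.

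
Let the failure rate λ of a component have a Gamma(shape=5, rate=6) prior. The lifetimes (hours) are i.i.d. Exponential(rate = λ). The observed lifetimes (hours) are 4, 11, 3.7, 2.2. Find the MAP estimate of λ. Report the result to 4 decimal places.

λ̂_MAP = 0.2974

The Exponential(rate=λ) likelihood is ∝ λ^n e^(−λΣtᵢ). Here n = 4 and Σtᵢ = 4 + 11 + 3.7 + 2.2 = 20.9.
Posterior ∝ λ^4e^(−6λ) · λ^4e^(−20.9λ) = λ^8e^(−26.9λ), i.e. Gamma(9, 26.9).
Mode = (a−1)/b = 8/26.9 ≈ 0.2974.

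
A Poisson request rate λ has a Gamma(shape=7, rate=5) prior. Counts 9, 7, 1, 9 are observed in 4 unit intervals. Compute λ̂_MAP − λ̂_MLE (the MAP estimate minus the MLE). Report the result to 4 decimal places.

Σxᵢ = 26. Posterior is Gamma(33, 9); MAP = (33−1)/9 = 32/9 ≈ 3.55556.
MLE = x̄ = 26/4 ≈ 6.50000.
Difference = 32/9 − 26/4 = -53/18 ≈ -2.9444.

MAP − MLE = -2.9444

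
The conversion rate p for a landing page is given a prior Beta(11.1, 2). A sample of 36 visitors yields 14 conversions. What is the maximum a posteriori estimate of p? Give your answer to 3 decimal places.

p̂_MAP = 0.512

Prior: Beta(11.1, 2).
Data: 14 successes in 36 trials. The binomial likelihood contributes p^14(1−p)^22, so the posterior is Beta(11.1+14, 2+22) = Beta(25.1, 24).
For Beta(a, b) with a, b > 1 the mode is (a−1)/(a+b−2) = 24.1/47.1 ≈ 0.512.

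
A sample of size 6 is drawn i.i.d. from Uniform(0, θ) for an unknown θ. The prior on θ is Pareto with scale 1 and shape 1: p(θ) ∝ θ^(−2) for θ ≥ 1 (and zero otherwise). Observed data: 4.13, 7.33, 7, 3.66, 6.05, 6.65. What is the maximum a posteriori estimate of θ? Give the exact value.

θ̂_MAP = 7.33

The Uniform(0, θ) likelihood is θ^(−n) for θ ≥ max(xᵢ), zero otherwise. Here max(xᵢ) = 7.33.
Posterior ∝ θ^(−2) · θ^(−6) = θ^(−8) on θ ≥ max(1, 7.33) = 7.33.
This density is strictly decreasing in θ, so the posterior mode lies at the lower boundary of the support.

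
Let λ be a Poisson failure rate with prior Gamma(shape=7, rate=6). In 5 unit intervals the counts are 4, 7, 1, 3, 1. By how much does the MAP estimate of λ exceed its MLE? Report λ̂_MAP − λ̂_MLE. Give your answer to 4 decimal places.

MAP − MLE = -1.2000

Σxᵢ = 16. Posterior is Gamma(23, 11); MAP = (23−1)/11 = 22/11 ≈ 2.00000.
MLE = x̄ = 16/5 ≈ 3.20000.
Difference = 22/11 − 16/5 = -6/5 ≈ -1.2000.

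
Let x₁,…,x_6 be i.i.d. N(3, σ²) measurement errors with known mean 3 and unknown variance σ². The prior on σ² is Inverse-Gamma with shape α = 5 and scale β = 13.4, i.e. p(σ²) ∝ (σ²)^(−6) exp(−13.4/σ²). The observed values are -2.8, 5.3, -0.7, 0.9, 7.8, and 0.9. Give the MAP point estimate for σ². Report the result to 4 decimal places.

σ̂²_MAP = 6.1822

Sum of squared deviations about the known mean: SS = (-2.8−3)² + (5.3−3)² + (-0.7−3)² + (0.9−3)² + (7.8−3)² + (0.9−3)² = 84.48.
The Normal likelihood contributes (σ²)^(−n/2) exp(−SS/(2σ²)), so the posterior is Inverse-Gamma(α + n/2, β + SS/2) = Inverse-Gamma(8, 55.64).
The mode of Inverse-Gamma(a, b) is b/(a+1) = 55.64/9 ≈ 6.1822.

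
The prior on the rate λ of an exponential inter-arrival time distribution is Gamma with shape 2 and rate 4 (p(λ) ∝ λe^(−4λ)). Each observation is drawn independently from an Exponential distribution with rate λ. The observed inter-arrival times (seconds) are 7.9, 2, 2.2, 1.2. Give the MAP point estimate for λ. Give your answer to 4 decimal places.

λ̂_MAP = 0.2890

The Exponential(rate=λ) likelihood is ∝ λ^n e^(−λΣtᵢ). Here n = 4 and Σtᵢ = 7.9 + 2 + 2.2 + 1.2 = 13.3.
Posterior ∝ λe^(−4λ) · λ^4e^(−13.3λ) = λ^5e^(−17.3λ), i.e. Gamma(6, 17.3).
Mode = (a−1)/b = 5/17.3 ≈ 0.2890.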